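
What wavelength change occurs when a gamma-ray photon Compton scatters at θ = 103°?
2.9721 pm

Using the Compton scattering formula:
Δλ = λ_C(1 - cos θ)

where λ_C = h/(m_e·c) ≈ 2.4263 pm is the Compton wavelength of an electron.

For θ = 103°:
cos(103°) = -0.2250
1 - cos(103°) = 1.2250

Δλ = 2.4263 × 1.2250
Δλ = 2.9721 pm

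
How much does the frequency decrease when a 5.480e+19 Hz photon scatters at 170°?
2.566e+19 Hz (decrease)

Convert frequency to wavelength (c = 299792458 m/s):
λ₀ = c/f₀ = 299792458/5.480e+19 = 5.4706653e-12 m = 5.4707 pm

Calculate Compton shift:
Δλ = λ_C(1 - cos(170°)) = 4.8158 pm

Final wavelength:
λ' = λ₀ + Δλ = 5.4707 + 4.8158 = 10.2864 pm

Final frequency:
f' = c/λ' = 299792458/1.0286425e-11 = 2.9144476e+19 Hz

Frequency shift (decrease):
Δf = f₀ - f' = 5.480e+19 - 2.9144476e+19 = 2.566e+19 Hz

(Intermediate values are shown rounded; full precision is carried through to the final answer.)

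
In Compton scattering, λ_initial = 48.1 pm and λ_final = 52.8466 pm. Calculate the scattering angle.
163.00°

First find the wavelength shift:
Δλ = λ' - λ = 52.8466 - 48.1 = 4.7466 pm

Using Δλ = λ_C(1 - cos θ), with λ_C = h/(m_e·c) ≈ 2.42631024 pm:
cos θ = 1 - Δλ/λ_C
cos θ = 1 - 4.7466/2.42631024
cos θ = -0.956304

θ = arccos(-0.956304)
θ = 163.00°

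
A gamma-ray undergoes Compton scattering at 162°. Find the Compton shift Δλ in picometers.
4.7339 pm

Using the Compton scattering formula:
Δλ = λ_C(1 - cos θ)

where λ_C = h/(m_e·c) ≈ 2.4263 pm is the Compton wavelength of an electron.

For θ = 162°:
cos(162°) = -0.9511
1 - cos(162°) = 1.9511

Δλ = 2.4263 × 1.9511
Δλ = 4.7339 pm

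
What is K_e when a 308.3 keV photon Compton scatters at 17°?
7.9188 keV

By energy conservation: K_e = E_initial - E_final

First find the scattered photon energy:
Initial wavelength: λ = hc/E = 4.0215 pm
Compton shift: Δλ = λ_C(1 - cos(17°)) = 0.1060 pm
Final wavelength: λ' = 4.0215 + 0.1060 = 4.1276 pm
Final photon energy: E' = hc/λ' = 300.3812 keV

Electron kinetic energy:
K_e = E - E' = 308.3000 - 300.3812 = 7.9188 keV

(Intermediate values are shown rounded; full precision is carried through to the final answer.)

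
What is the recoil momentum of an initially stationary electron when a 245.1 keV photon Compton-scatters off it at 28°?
6.2062e-23 kg·m/s

The electron is initially at rest, so by conservation of momentum:
p⃗_e = p⃗₀ − p⃗'  (incident photon momentum minus scattered photon momentum)

Photon momentum magnitudes (p = h/λ = E/c):
λ₀ = hc/E₀ = 5.0585 pm → p₀ = h/λ₀ = 1.3099e-22 kg·m/s
Δλ = λ_C(1 − cos 28°) = 0.2840 pm
λ' = 5.3425 pm → p' = h/λ' = 1.2403e-22 kg·m/s

The scattered photon makes angle θ = 28° with the incident direction, so by the law of cosines:
|p⃗_e|² = p₀² + p'² − 2p₀p'cos θ
|p⃗_e|² = (1.3099e-22)² + (1.2403e-22)² − 2·1.3099e-22·1.2403e-22·cos(28°)
|p⃗_e| = 6.2062e-23 kg·m/s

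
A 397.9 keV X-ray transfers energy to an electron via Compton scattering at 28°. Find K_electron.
33.2373 keV

By energy conservation: K_e = E_initial - E_final

First find the scattered photon energy:
Initial wavelength: λ = hc/E = 3.1160 pm
Compton shift: Δλ = λ_C(1 - cos(28°)) = 0.2840 pm
Final wavelength: λ' = 3.1160 + 0.2840 = 3.4000 pm
Final photon energy: E' = hc/λ' = 364.6627 keV

Electron kinetic energy:
K_e = E - E' = 397.9000 - 364.6627 = 33.2373 keV

(Intermediate values are shown rounded; full precision is carried through to the final answer.)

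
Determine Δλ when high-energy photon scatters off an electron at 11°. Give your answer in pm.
0.0446 pm

Using the Compton scattering formula:
Δλ = λ_C(1 - cos θ)

where λ_C = h/(m_e·c) ≈ 2.4263 pm is the Compton wavelength of an electron.

For θ = 11°:
cos(11°) = 0.9816
1 - cos(11°) = 0.0184

Δλ = 2.4263 × 0.0184
Δλ = 0.0446 pm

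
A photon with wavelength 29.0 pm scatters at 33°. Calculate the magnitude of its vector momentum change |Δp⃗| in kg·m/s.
1.2896e-23 kg·m/s

Photon momentum magnitude is p = h/λ.

Initial momentum:
p₀ = h/λ = 6.6261e-34/2.9000e-11 = 2.2849e-23 kg·m/s

After scattering:
λ' = λ + Δλ = 29.0 + 0.3914 = 29.3914 pm
p' = h/λ' = 6.6261e-34/2.9391e-11 = 2.2544e-23 kg·m/s

Momentum is a vector; the scattered photon's direction makes angle θ = 33° with the incident direction. The magnitude of the vector change Δp⃗ = p⃗₀ − p⃗' is found from the law of cosines:
|Δp⃗|² = p₀² + p'² − 2p₀p'cos θ
|Δp⃗|² = (2.2849e-23)² + (2.2544e-23)² − 2·2.2849e-23·2.2544e-23·cos(33°)
|Δp⃗| = 1.2896e-23 kg·m/s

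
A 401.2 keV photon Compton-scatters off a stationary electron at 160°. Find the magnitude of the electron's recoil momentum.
2.9571e-22 kg·m/s

The electron is initially at rest, so by conservation of momentum:
p⃗_e = p⃗₀ − p⃗'  (incident photon momentum minus scattered photon momentum)

Photon momentum magnitudes (p = h/λ = E/c):
λ₀ = hc/E₀ = 3.0903 pm → p₀ = h/λ₀ = 2.1441e-22 kg·m/s
Δλ = λ_C(1 − cos 160°) = 4.7063 pm
λ' = 7.7966 pm → p' = h/λ' = 8.4986e-23 kg·m/s

The scattered photon makes angle θ = 160° with the incident direction, so by the law of cosines:
|p⃗_e|² = p₀² + p'² − 2p₀p'cos θ
|p⃗_e|² = (2.1441e-22)² + (8.4986e-23)² − 2·2.1441e-22·8.4986e-23·cos(160°)
|p⃗_e| = 2.9571e-22 kg·m/s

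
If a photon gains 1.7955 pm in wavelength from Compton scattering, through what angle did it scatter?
74.93°

From the Compton formula Δλ = λ_C(1 - cos θ), we can solve for θ:

cos θ = 1 - Δλ/λ_C

Given:
- Δλ = 1.7955 pm
- λ_C = h/(m_e·c) ≈ 2.42631024 pm

cos θ = 1 - 1.7955/2.42631024
cos θ = 1 - 0.740013
cos θ = 0.259987

θ = arccos(0.259987)
θ = 74.93°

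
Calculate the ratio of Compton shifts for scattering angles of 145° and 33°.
145° produces the larger shift by a factor of 11.276

Calculate both shifts using Δλ = λ_C(1 - cos θ):

For θ₁ = 33°:
Δλ₁ = 2.4263 × (1 - cos(33°))
Δλ₁ = 2.4263 × 0.1613
Δλ₁ = 0.3914 pm

For θ₂ = 145°:
Δλ₂ = 2.4263 × (1 - cos(145°))
Δλ₂ = 2.4263 × 1.8192
Δλ₂ = 4.4138 pm

The 145° angle produces the larger shift.
Ratio: 4.4138/0.3914 = 11.276

(Intermediate values are shown rounded; full precision is carried through to the final answer.)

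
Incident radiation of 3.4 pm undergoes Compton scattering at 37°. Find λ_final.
3.8886 pm

Using the Compton scattering formula:
λ' = λ + Δλ = λ + λ_C(1 - cos θ)

Given:
- Initial wavelength λ = 3.4 pm
- Scattering angle θ = 37°
- Compton wavelength λ_C ≈ 2.4263 pm

Calculate the shift:
Δλ = 2.4263 × (1 - cos(37°))
Δλ = 2.4263 × 0.2014
Δλ = 0.4886 pm

Final wavelength:
λ' = 3.4 + 0.4886 = 3.8886 pm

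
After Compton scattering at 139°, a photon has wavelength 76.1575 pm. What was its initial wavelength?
71.9000 pm

From λ' = λ + Δλ, we have λ = λ' - Δλ

First calculate the Compton shift:
Δλ = λ_C(1 - cos θ)
Δλ = 2.4263 × (1 - cos(139°))
Δλ = 2.4263 × 1.7547
Δλ = 4.2575 pm

Initial wavelength:
λ = λ' - Δλ
λ = 76.1575 - 4.2575
λ = 71.9000 pm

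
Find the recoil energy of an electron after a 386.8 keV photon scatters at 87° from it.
161.5670 keV

By energy conservation: K_e = E_initial - E_final

First find the scattered photon energy:
Initial wavelength: λ = hc/E = 3.2054 pm
Compton shift: Δλ = λ_C(1 - cos(87°)) = 2.2993 pm
Final wavelength: λ' = 3.2054 + 2.2993 = 5.5047 pm
Final photon energy: E' = hc/λ' = 225.2330 keV

Electron kinetic energy:
K_e = E - E' = 386.8000 - 225.2330 = 161.5670 keV

(Intermediate values are shown rounded; full precision is carried through to the final answer.)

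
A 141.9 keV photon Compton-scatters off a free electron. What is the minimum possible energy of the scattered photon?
91.2316 keV (at θ = 180°)

The scattered photon has minimum energy when its wavelength is maximum, i.e., when the Compton shift Δλ = λ_C(1 − cos θ) is maximum. This occurs at θ = 180° (backscattering), giving Δλ_max = 2λ_C = 4.8526 pm.

Initial wavelength: λ₀ = hc/E₀ = 8.7374 pm
Maximum final wavelength: λ'_max = λ₀ + 2λ_C = 8.7374 + 4.8526 = 13.5901 pm
Minimum final energy: E'_min = hc/λ'_max = 91.2316 keV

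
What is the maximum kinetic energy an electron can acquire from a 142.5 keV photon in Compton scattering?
51.0208 keV

Maximum energy transfer occurs at θ = 180° (backscattering).

Initial photon: E₀ = 142.5 keV → λ₀ = 8.7006 pm

Maximum Compton shift (at 180°):
Δλ_max = 2λ_C = 2 × 2.4263 = 4.8526 pm

Final wavelength:
λ' = 8.7006 + 4.8526 = 13.5533 pm

Minimum photon energy (maximum energy to electron):
E'_min = hc/λ' = 91.4792 keV

Maximum electron kinetic energy:
K_max = E₀ - E'_min = 142.5000 - 91.4792 = 51.0208 keV

(Intermediate values are shown rounded; full precision is carried through to the final answer.)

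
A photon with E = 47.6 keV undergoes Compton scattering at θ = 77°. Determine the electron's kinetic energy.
3.2052 keV

By energy conservation: K_e = E_initial - E_final

First find the scattered photon energy:
Initial wavelength: λ = hc/E = 26.0471 pm
Compton shift: Δλ = λ_C(1 - cos(77°)) = 1.8805 pm
Final wavelength: λ' = 26.0471 + 1.8805 = 27.9276 pm
Final photon energy: E' = hc/λ' = 44.3948 keV

Electron kinetic energy:
K_e = E - E' = 47.6000 - 44.3948 = 3.2052 keV

(Intermediate values are shown rounded; full precision is carried through to the final answer.)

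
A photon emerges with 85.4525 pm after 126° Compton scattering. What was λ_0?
81.6000 pm

From λ' = λ + Δλ, we have λ = λ' - Δλ

First calculate the Compton shift:
Δλ = λ_C(1 - cos θ)
Δλ = 2.4263 × (1 - cos(126°))
Δλ = 2.4263 × 1.5878
Δλ = 3.8525 pm

Initial wavelength:
λ = λ' - Δλ
λ = 85.4525 - 3.8525
λ = 81.6000 pm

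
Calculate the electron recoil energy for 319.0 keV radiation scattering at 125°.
158.0785 keV

By energy conservation: K_e = E_initial - E_final

First find the scattered photon energy:
Initial wavelength: λ = hc/E = 3.8867 pm
Compton shift: Δλ = λ_C(1 - cos(125°)) = 3.8180 pm
Final wavelength: λ' = 3.8867 + 3.8180 = 7.7046 pm
Final photon energy: E' = hc/λ' = 160.9215 keV

Electron kinetic energy:
K_e = E - E' = 319.0000 - 160.9215 = 158.0785 keV

(Intermediate values are shown rounded; full precision is carried through to the final answer.)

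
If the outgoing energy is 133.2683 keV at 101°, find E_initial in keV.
193.3000 keV

Convert final energy to wavelength (hc ≈ 1239.842 keV·pm):
λ' = hc/E' = 1239.842 / 133.2683 = 9.3034 pm

Calculate the Compton shift:
Δλ = λ_C(1 - cos(101°))
Δλ = 2.4263 × (1 - cos(101°))
Δλ = 2.8893 pm

Initial wavelength:
λ = λ' - Δλ = 9.3034 - 2.8893 = 6.4141 pm

Initial energy:
E = hc/λ = 1239.842 / 6.4141 = 193.3000 keV

(Intermediate values are shown rounded; full precision is carried through to the final answer.)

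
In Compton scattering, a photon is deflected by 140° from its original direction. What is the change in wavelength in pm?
4.2850 pm

Using the Compton scattering formula:
Δλ = λ_C(1 - cos θ)

where λ_C = h/(m_e·c) ≈ 2.4263 pm is the Compton wavelength of an electron.

For θ = 140°:
cos(140°) = -0.7660
1 - cos(140°) = 1.7660

Δλ = 2.4263 × 1.7660
Δλ = 4.2850 pm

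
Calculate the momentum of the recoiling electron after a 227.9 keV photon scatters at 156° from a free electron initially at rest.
1.8378e-22 kg·m/s

The electron is initially at rest, so by conservation of momentum:
p⃗_e = p⃗₀ − p⃗'  (incident photon momentum minus scattered photon momentum)

Photon momentum magnitudes (p = h/λ = E/c):
λ₀ = hc/E₀ = 5.4403 pm → p₀ = h/λ₀ = 1.2180e-22 kg·m/s
Δλ = λ_C(1 − cos 156°) = 4.6429 pm
λ' = 10.0831 pm → p' = h/λ' = 6.5714e-23 kg·m/s

The scattered photon makes angle θ = 156° with the incident direction, so by the law of cosines:
|p⃗_e|² = p₀² + p'² − 2p₀p'cos θ
|p⃗_e|² = (1.2180e-22)² + (6.5714e-23)² − 2·1.2180e-22·6.5714e-23·cos(156°)
|p⃗_e| = 1.8378e-22 kg·m/s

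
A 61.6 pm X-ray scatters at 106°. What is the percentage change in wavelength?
5.0245%

Calculate the Compton shift:
Δλ = λ_C(1 - cos(106°))
Δλ = 2.4263 × (1 - cos(106°))
Δλ = 2.4263 × 1.2756
Δλ = 3.0951 pm

Percentage change:
(Δλ/λ₀) × 100 = (3.0951/61.6) × 100
= 5.0245%

(Intermediate values are shown rounded; full precision is carried through to the final answer.)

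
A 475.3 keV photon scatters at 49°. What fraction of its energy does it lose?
0.2424 (or 24.24%)

Calculate initial and final photon energies:

Initial: E₀ = 475.3 keV → λ₀ = 2.6085 pm
Compton shift: Δλ = 0.8345 pm
Final wavelength: λ' = 3.4431 pm
Final energy: E' = 360.0995 keV

Fractional energy loss:
(E₀ - E')/E₀ = (475.3000 - 360.0995)/475.3000
= 115.2005/475.3000
= 0.2424
= 24.24%

(Intermediate values are shown rounded; full precision is carried through to the final answer.)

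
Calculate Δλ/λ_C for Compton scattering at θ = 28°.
0.1171 λ_C

The Compton shift formula is:
Δλ = λ_C(1 - cos θ)

Dividing both sides by λ_C:
Δλ/λ_C = 1 - cos θ

For θ = 28°:
Δλ/λ_C = 1 - cos(28°)
Δλ/λ_C = 1 - 0.8829
Δλ/λ_C = 0.1171

This means the shift is 0.1171 × λ_C = 0.2840 pm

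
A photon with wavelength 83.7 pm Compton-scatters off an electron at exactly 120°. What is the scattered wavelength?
87.3395 pm

Using the Compton formula: λ' = λ + λ_C(1 − cos θ)

For θ = 120°, cos θ = -1/2 (exact) = -0.5000, so:
1 − cos 120° = 1 − (-1/2) = 1.5000

Δλ = λ_C × 1.5000 = 2.4263 × 1.5000 = 3.6395 pm

λ' = 83.7 + 3.6395 = 87.3395 pm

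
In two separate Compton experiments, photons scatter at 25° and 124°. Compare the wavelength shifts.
124° produces the larger shift by a factor of 16.642

Calculate both shifts using Δλ = λ_C(1 - cos θ):

For θ₁ = 25°:
Δλ₁ = 2.4263 × (1 - cos(25°))
Δλ₁ = 2.4263 × 0.0937
Δλ₁ = 0.2273 pm

For θ₂ = 124°:
Δλ₂ = 2.4263 × (1 - cos(124°))
Δλ₂ = 2.4263 × 1.5592
Δλ₂ = 3.7831 pm

The 124° angle produces the larger shift.
Ratio: 3.7831/0.2273 = 16.642

(Intermediate values are shown rounded; full precision is carried through to the final answer.)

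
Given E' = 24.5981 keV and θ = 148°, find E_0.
27.0000 keV

Convert final energy to wavelength (hc ≈ 1239.842 keV·pm):
λ' = hc/E' = 1239.842 / 24.5981 = 50.4040 pm

Calculate the Compton shift:
Δλ = λ_C(1 - cos(148°))
Δλ = 2.4263 × (1 - cos(148°))
Δλ = 4.4839 pm

Initial wavelength:
λ = λ' - Δλ = 50.4040 - 4.4839 = 45.9200 pm

Initial energy:
E = hc/λ = 1239.842 / 45.9200 = 27.0000 keV

(Intermediate values are shown rounded; full precision is carried through to the final answer.)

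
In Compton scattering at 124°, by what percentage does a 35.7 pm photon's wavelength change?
10.5969%

Calculate the Compton shift:
Δλ = λ_C(1 - cos(124°))
Δλ = 2.4263 × (1 - cos(124°))
Δλ = 2.4263 × 1.5592
Δλ = 3.7831 pm

Percentage change:
(Δλ/λ₀) × 100 = (3.7831/35.7) × 100
= 10.5969%

(Intermediate values are shown rounded; full precision is carried through to the final answer.)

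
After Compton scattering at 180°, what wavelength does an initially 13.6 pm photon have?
18.4526 pm

Using the Compton formula: λ' = λ + λ_C(1 − cos θ)

For θ = 180°, cos θ = -1 (exact) = -1.0000, so:
1 − cos 180° = 1 − (-1) = 2.0000

Δλ = λ_C × 2.0000 = 2.4263 × 2.0000 = 4.8526 pm

λ' = 13.6 + 4.8526 = 18.4526 pm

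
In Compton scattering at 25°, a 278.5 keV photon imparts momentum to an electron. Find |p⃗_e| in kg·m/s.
6.3259e-23 kg·m/s

The electron is initially at rest, so by conservation of momentum:
p⃗_e = p⃗₀ − p⃗'  (incident photon momentum minus scattered photon momentum)

Photon momentum magnitudes (p = h/λ = E/c):
λ₀ = hc/E₀ = 4.4519 pm → p₀ = h/λ₀ = 1.4884e-22 kg·m/s
Δλ = λ_C(1 − cos 25°) = 0.2273 pm
λ' = 4.6792 pm → p' = h/λ' = 1.4161e-22 kg·m/s

The scattered photon makes angle θ = 25° with the incident direction, so by the law of cosines:
|p⃗_e|² = p₀² + p'² − 2p₀p'cos θ
|p⃗_e|² = (1.4884e-22)² + (1.4161e-22)² − 2·1.4884e-22·1.4161e-22·cos(25°)
|p⃗_e| = 6.3259e-23 kg·m/s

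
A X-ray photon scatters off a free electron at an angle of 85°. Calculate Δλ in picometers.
2.2148 pm

Using the Compton scattering formula:
Δλ = λ_C(1 - cos θ)

where λ_C = h/(m_e·c) ≈ 2.4263 pm is the Compton wavelength of an electron.

For θ = 85°:
cos(85°) = 0.0872
1 - cos(85°) = 0.9128

Δλ = 2.4263 × 0.9128
Δλ = 2.2148 pm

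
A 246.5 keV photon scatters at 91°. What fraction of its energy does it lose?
0.3292 (or 32.92%)

Calculate initial and final photon energies:

Initial: E₀ = 246.5 keV → λ₀ = 5.0298 pm
Compton shift: Δλ = 2.4687 pm
Final wavelength: λ' = 7.4984 pm
Final energy: E' = 165.3467 keV

Fractional energy loss:
(E₀ - E')/E₀ = (246.5000 - 165.3467)/246.5000
= 81.1533/246.5000
= 0.3292
= 32.92%

(Intermediate values are shown rounded; full precision is carried through to the final answer.)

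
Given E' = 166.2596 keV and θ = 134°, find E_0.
370.6001 keV

Convert final energy to wavelength (hc ≈ 1239.842 keV·pm):
λ' = hc/E' = 1239.842 / 166.2596 = 7.4573 pm

Calculate the Compton shift:
Δλ = λ_C(1 - cos(134°))
Δλ = 2.4263 × (1 - cos(134°))
Δλ = 4.1118 pm

Initial wavelength:
λ = λ' - Δλ = 7.4573 - 4.1118 = 3.3455 pm

Initial energy:
E = hc/λ = 1239.842 / 3.3455 = 370.6001 keV

(Intermediate values are shown rounded; full precision is carried through to the final answer.)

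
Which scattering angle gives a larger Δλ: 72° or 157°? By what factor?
157° produces the larger shift by a factor of 2.779

Calculate both shifts using Δλ = λ_C(1 - cos θ):

For θ₁ = 72°:
Δλ₁ = 2.4263 × (1 - cos(72°))
Δλ₁ = 2.4263 × 0.6910
Δλ₁ = 1.6765 pm

For θ₂ = 157°:
Δλ₂ = 2.4263 × (1 - cos(157°))
Δλ₂ = 2.4263 × 1.9205
Δλ₂ = 4.6597 pm

The 157° angle produces the larger shift.
Ratio: 4.6597/1.6765 = 2.779

(Intermediate values are shown rounded; full precision is carried through to the final answer.)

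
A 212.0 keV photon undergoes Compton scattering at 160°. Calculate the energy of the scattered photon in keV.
117.4693 keV

First convert energy to wavelength:
λ = hc/E, with hc ≈ 1239.842 keV·pm (i.e. 1239.842 eV·nm)

For E = 212.0 keV = 212000 eV:
λ = 1239.842 keV·pm / 212.0 keV
λ = 5.8483 pm

Calculate the Compton shift:
Δλ = λ_C(1 - cos(160°)) = 2.4263 × 1.9397
Δλ = 4.7063 pm

Final wavelength:
λ' = 5.8483 + 4.7063 = 10.5546 pm

Final energy:
E' = hc/λ' = 1239.842 / 10.5546 = 117.4693 keV

(Intermediate values are shown rounded; full precision is carried through to the final answer.)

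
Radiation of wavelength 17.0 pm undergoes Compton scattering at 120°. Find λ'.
20.6395 pm

Using the Compton formula: λ' = λ + λ_C(1 − cos θ)

For θ = 120°, cos θ = -1/2 (exact) = -0.5000, so:
1 − cos 120° = 1 − (-1/2) = 1.5000

Δλ = λ_C × 1.5000 = 2.4263 × 1.5000 = 3.6395 pm

λ' = 17.0 + 3.6395 = 20.6395 pm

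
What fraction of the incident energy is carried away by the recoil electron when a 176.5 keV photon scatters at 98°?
0.2824 (or 28.24%)

Calculate initial and final photon energies:

Initial: E₀ = 176.5 keV → λ₀ = 7.0246 pm
Compton shift: Δλ = 2.7640 pm
Final wavelength: λ' = 9.7886 pm
Final energy: E' = 126.6620 keV

Fractional energy loss:
(E₀ - E')/E₀ = (176.5000 - 126.6620)/176.5000
= 49.8380/176.5000
= 0.2824
= 28.24%

(Intermediate values are shown rounded; full precision is carried through to the final answer.)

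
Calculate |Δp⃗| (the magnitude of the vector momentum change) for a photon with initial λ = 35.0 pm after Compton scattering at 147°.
3.4257e-23 kg·m/s

Photon momentum magnitude is p = h/λ.

Initial momentum:
p₀ = h/λ = 6.6261e-34/3.5000e-11 = 1.8932e-23 kg·m/s

After scattering:
λ' = λ + Δλ = 35.0 + 4.4612 = 39.4612 pm
p' = h/λ' = 6.6261e-34/3.9461e-11 = 1.6791e-23 kg·m/s

Momentum is a vector; the scattered photon's direction makes angle θ = 147° with the incident direction. The magnitude of the vector change Δp⃗ = p⃗₀ − p⃗' is found from the law of cosines:
|Δp⃗|² = p₀² + p'² − 2p₀p'cos θ
|Δp⃗|² = (1.8932e-23)² + (1.6791e-23)² − 2·1.8932e-23·1.6791e-23·cos(147°)
|Δp⃗| = 3.4257e-23 kg·m/s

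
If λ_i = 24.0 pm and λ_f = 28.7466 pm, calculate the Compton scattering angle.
163.00°

First find the wavelength shift:
Δλ = λ' - λ = 28.7466 - 24.0 = 4.7466 pm

Using Δλ = λ_C(1 - cos θ), with λ_C = h/(m_e·c) ≈ 2.42631024 pm:
cos θ = 1 - Δλ/λ_C
cos θ = 1 - 4.7466/2.42631024
cos θ = -0.956304

θ = arccos(-0.956304)
θ = 163.00°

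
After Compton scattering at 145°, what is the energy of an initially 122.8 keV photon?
85.4459 keV

First convert energy to wavelength:
λ = hc/E, with hc ≈ 1239.842 keV·pm (i.e. 1239.842 eV·nm)

For E = 122.8 keV = 122800 eV:
λ = 1239.842 keV·pm / 122.8 keV
λ = 10.0964 pm

Calculate the Compton shift:
Δλ = λ_C(1 - cos(145°)) = 2.4263 × 1.8192
Δλ = 4.4138 pm

Final wavelength:
λ' = 10.0964 + 4.4138 = 14.5103 pm

Final energy:
E' = hc/λ' = 1239.842 / 14.5103 = 85.4459 keV

(Intermediate values are shown rounded; full precision is carried through to the final answer.)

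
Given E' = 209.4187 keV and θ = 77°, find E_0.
306.9001 keV

Convert final energy to wavelength (hc ≈ 1239.842 keV·pm):
λ' = hc/E' = 1239.842 / 209.4187 = 5.9204 pm

Calculate the Compton shift:
Δλ = λ_C(1 - cos(77°))
Δλ = 2.4263 × (1 - cos(77°))
Δλ = 1.8805 pm

Initial wavelength:
λ = λ' - Δλ = 5.9204 - 1.8805 = 4.0399 pm

Initial energy:
E = hc/λ = 1239.842 / 4.0399 = 306.9001 keV

(Intermediate values are shown rounded; full precision is carried through to the final answer.)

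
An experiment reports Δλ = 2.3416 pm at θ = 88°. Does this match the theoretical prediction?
Yes, consistent

Calculate the expected shift for θ = 88°:

Δλ_expected = λ_C(1 - cos(88°))
Δλ_expected = 2.4263 × (1 - cos(88°))
Δλ_expected = 2.4263 × 0.9651
Δλ_expected = 2.3416 pm

Given shift: 2.3416 pm
Expected shift: 2.3416 pm
Difference: 0.0000 pm

The values match. This is consistent with Compton scattering at the stated angle.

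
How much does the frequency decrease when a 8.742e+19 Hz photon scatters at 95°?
3.801e+19 Hz (decrease)

Convert frequency to wavelength (c = 299792458 m/s):
λ₀ = c/f₀ = 299792458/8.742e+19 = 3.4293349e-12 m = 3.4293 pm

Calculate Compton shift:
Δλ = λ_C(1 - cos(95°)) = 2.6378 pm

Final wavelength:
λ' = λ₀ + Δλ = 3.4293 + 2.6378 = 6.0671 pm

Final frequency:
f' = c/λ' = 299792458/6.0671120e-12 = 4.9412712e+19 Hz

Frequency shift (decrease):
Δf = f₀ - f' = 8.742e+19 - 4.9412712e+19 = 3.801e+19 Hz

(Intermediate values are shown rounded; full precision is carried through to the final answer.)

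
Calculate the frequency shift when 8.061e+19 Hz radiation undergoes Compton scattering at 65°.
2.206e+19 Hz (decrease)

Convert frequency to wavelength (c = 299792458 m/s):
λ₀ = c/f₀ = 299792458/8.061e+19 = 3.7190480e-12 m = 3.7190 pm

Calculate Compton shift:
Δλ = λ_C(1 - cos(65°)) = 1.4009 pm

Final wavelength:
λ' = λ₀ + Δλ = 3.7190 + 1.4009 = 5.1200 pm

Final frequency:
f' = c/λ' = 299792458/5.1199552e-12 = 5.8553727e+19 Hz

Frequency shift (decrease):
Δf = f₀ - f' = 8.061e+19 - 5.8553727e+19 = 2.206e+19 Hz

(Intermediate values are shown rounded; full precision is carried through to the final answer.)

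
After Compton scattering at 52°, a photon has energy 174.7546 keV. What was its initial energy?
201.2000 keV

Convert final energy to wavelength (hc ≈ 1239.842 keV·pm):
λ' = hc/E' = 1239.842 / 174.7546 = 7.0948 pm

Calculate the Compton shift:
Δλ = λ_C(1 - cos(52°))
Δλ = 2.4263 × (1 - cos(52°))
Δλ = 0.9325 pm

Initial wavelength:
λ = λ' - Δλ = 7.0948 - 0.9325 = 6.1622 pm

Initial energy:
E = hc/λ = 1239.842 / 6.1622 = 201.2000 keV

(Intermediate values are shown rounded; full precision is carried through to the final answer.)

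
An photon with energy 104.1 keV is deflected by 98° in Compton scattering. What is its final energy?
84.4919 keV

First convert energy to wavelength:
λ = hc/E, with hc ≈ 1239.842 keV·pm (i.e. 1239.842 eV·nm)

For E = 104.1 keV = 104100 eV:
λ = 1239.842 keV·pm / 104.1 keV
λ = 11.9101 pm

Calculate the Compton shift:
Δλ = λ_C(1 - cos(98°)) = 2.4263 × 1.1392
Δλ = 2.7640 pm

Final wavelength:
λ' = 11.9101 + 2.7640 = 14.6741 pm

Final energy:
E' = hc/λ' = 1239.842 / 14.6741 = 84.4919 keV

(Intermediate values are shown rounded; full precision is carried through to the final answer.)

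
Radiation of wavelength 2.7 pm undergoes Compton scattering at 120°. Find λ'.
6.3395 pm

Using the Compton formula: λ' = λ + λ_C(1 − cos θ)

For θ = 120°, cos θ = -1/2 (exact) = -0.5000, so:
1 − cos 120° = 1 − (-1/2) = 1.5000

Δλ = λ_C × 1.5000 = 2.4263 × 1.5000 = 3.6395 pm

λ' = 2.7 + 3.6395 = 6.3395 pm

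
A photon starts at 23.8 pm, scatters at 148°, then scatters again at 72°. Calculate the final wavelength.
29.9605 pm

Apply Compton shift twice:

First scattering at θ₁ = 148°:
Δλ₁ = λ_C(1 - cos(148°))
Δλ₁ = 2.4263 × 1.8480
Δλ₁ = 4.4839 pm

After first scattering:
λ₁ = 23.8 + 4.4839 = 28.2839 pm

Second scattering at θ₂ = 72°:
Δλ₂ = λ_C(1 - cos(72°))
Δλ₂ = 2.4263 × 0.6910
Δλ₂ = 1.6765 pm

Final wavelength:
λ₂ = 28.2839 + 1.6765 = 29.9605 pm

Total shift: Δλ_total = 4.4839 + 1.6765 = 6.1605 pm

(Intermediate values are shown rounded; full precision is carried through to the final answer.)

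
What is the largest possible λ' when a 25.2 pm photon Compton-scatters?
30.0526 pm (at θ = 180°)

The Compton shift is Δλ = λ_C(1 − cos θ).

Since cos θ ranges from −1 to 1, the factor (1 − cos θ) ranges from 0 to 2; the maximum shift occurs at θ = 180° (backscattering):
Δλ_max = 2λ_C = 2 × 2.4263 pm = 4.8526 pm

Maximum scattered wavelength:
λ'_max = λ₀ + Δλ_max = 25.2 + 4.8526 = 30.0526 pm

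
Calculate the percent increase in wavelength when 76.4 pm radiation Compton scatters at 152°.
5.9799%

Calculate the Compton shift:
Δλ = λ_C(1 - cos(152°))
Δλ = 2.4263 × (1 - cos(152°))
Δλ = 2.4263 × 1.8829
Δλ = 4.5686 pm

Percentage change:
(Δλ/λ₀) × 100 = (4.5686/76.4) × 100
= 5.9799%

(Intermediate values are shown rounded; full precision is carried through to the final answer.)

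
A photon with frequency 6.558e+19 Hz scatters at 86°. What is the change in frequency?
2.168e+19 Hz (decrease)

Convert frequency to wavelength (c = 299792458 m/s):
λ₀ = c/f₀ = 299792458/6.558e+19 = 4.5714007e-12 m = 4.5714 pm

Calculate Compton shift:
Δλ = λ_C(1 - cos(86°)) = 2.2571 pm

Final wavelength:
λ' = λ₀ + Δλ = 4.5714 + 2.2571 = 6.8285 pm

Final frequency:
f' = c/λ' = 299792458/6.8284601e-12 = 4.3903377e+19 Hz

Frequency shift (decrease):
Δf = f₀ - f' = 6.558e+19 - 4.3903377e+19 = 2.168e+19 Hz

(Intermediate values are shown rounded; full precision is carried through to the final answer.)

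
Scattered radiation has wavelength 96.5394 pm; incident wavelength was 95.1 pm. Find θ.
66.00°

First find the wavelength shift:
Δλ = λ' - λ = 96.5394 - 95.1 = 1.4394 pm

Using Δλ = λ_C(1 - cos θ), with λ_C = h/(m_e·c) ≈ 2.42631024 pm:
cos θ = 1 - Δλ/λ_C
cos θ = 1 - 1.4394/2.42631024
cos θ = 0.406754

θ = arccos(0.406754)
θ = 66.00°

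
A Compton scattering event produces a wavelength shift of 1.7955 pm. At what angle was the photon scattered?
74.93°

From the Compton formula Δλ = λ_C(1 - cos θ), we can solve for θ:

cos θ = 1 - Δλ/λ_C

Given:
- Δλ = 1.7955 pm
- λ_C = h/(m_e·c) ≈ 2.42631024 pm

cos θ = 1 - 1.7955/2.42631024
cos θ = 1 - 0.740013
cos θ = 0.259987

θ = arccos(0.259987)
θ = 74.93°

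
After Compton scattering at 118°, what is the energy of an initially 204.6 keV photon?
128.8117 keV

First convert energy to wavelength:
λ = hc/E, with hc ≈ 1239.842 keV·pm (i.e. 1239.842 eV·nm)

For E = 204.6 keV = 204600 eV:
λ = 1239.842 keV·pm / 204.6 keV
λ = 6.0598 pm

Calculate the Compton shift:
Δλ = λ_C(1 - cos(118°)) = 2.4263 × 1.4695
Δλ = 3.5654 pm

Final wavelength:
λ' = 6.0598 + 3.5654 = 9.6252 pm

Final energy:
E' = hc/λ' = 1239.842 / 9.6252 = 128.8117 keV

(Intermediate values are shown rounded; full precision is carried through to the final answer.)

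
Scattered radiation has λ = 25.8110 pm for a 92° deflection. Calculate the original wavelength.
23.3000 pm

From λ' = λ + Δλ, we have λ = λ' - Δλ

First calculate the Compton shift:
Δλ = λ_C(1 - cos θ)
Δλ = 2.4263 × (1 - cos(92°))
Δλ = 2.4263 × 1.0349
Δλ = 2.5110 pm

Initial wavelength:
λ = λ' - Δλ
λ = 25.8110 - 2.5110
λ = 23.3000 pm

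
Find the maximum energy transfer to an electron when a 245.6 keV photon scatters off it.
120.3740 keV

Maximum energy transfer occurs at θ = 180° (backscattering).

Initial photon: E₀ = 245.6 keV → λ₀ = 5.0482 pm

Maximum Compton shift (at 180°):
Δλ_max = 2λ_C = 2 × 2.4263 = 4.8526 pm

Final wavelength:
λ' = 5.0482 + 4.8526 = 9.9008 pm

Minimum photon energy (maximum energy to electron):
E'_min = hc/λ' = 125.2260 keV

Maximum electron kinetic energy:
K_max = E₀ - E'_min = 245.6000 - 125.2260 = 120.3740 keV

(Intermediate values are shown rounded; full precision is carried through to the final answer.)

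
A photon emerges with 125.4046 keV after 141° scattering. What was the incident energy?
222.4001 keV

Convert final energy to wavelength (hc ≈ 1239.842 keV·pm):
λ' = hc/E' = 1239.842 / 125.4046 = 9.8867 pm

Calculate the Compton shift:
Δλ = λ_C(1 - cos(141°))
Δλ = 2.4263 × (1 - cos(141°))
Δλ = 4.3119 pm

Initial wavelength:
λ = λ' - Δλ = 9.8867 - 4.3119 = 5.5748 pm

Initial energy:
E = hc/λ = 1239.842 / 5.5748 = 222.4001 keV

(Intermediate values are shown rounded; full precision is carried through to the final answer.)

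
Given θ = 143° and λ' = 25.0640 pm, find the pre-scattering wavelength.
20.7000 pm

From λ' = λ + Δλ, we have λ = λ' - Δλ

First calculate the Compton shift:
Δλ = λ_C(1 - cos θ)
Δλ = 2.4263 × (1 - cos(143°))
Δλ = 2.4263 × 1.7986
Δλ = 4.3640 pm

Initial wavelength:
λ = λ' - Δλ
λ = 25.0640 - 4.3640
λ = 20.7000 pm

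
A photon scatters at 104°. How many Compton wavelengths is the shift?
1.2419 λ_C

The Compton shift formula is:
Δλ = λ_C(1 - cos θ)

Dividing both sides by λ_C:
Δλ/λ_C = 1 - cos θ

For θ = 104°:
Δλ/λ_C = 1 - cos(104°)
Δλ/λ_C = 1 - -0.2419
Δλ/λ_C = 1.2419

This means the shift is 1.2419 × λ_C = 3.0133 pm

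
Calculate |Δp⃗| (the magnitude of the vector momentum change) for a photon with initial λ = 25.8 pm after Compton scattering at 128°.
4.3147e-23 kg·m/s

Photon momentum magnitude is p = h/λ.

Initial momentum:
p₀ = h/λ = 6.6261e-34/2.5800e-11 = 2.5682e-23 kg·m/s

After scattering:
λ' = λ + Δλ = 25.8 + 3.9201 = 29.7201 pm
p' = h/λ' = 6.6261e-34/2.9720e-11 = 2.2295e-23 kg·m/s

Momentum is a vector; the scattered photon's direction makes angle θ = 128° with the incident direction. The magnitude of the vector change Δp⃗ = p⃗₀ − p⃗' is found from the law of cosines:
|Δp⃗|² = p₀² + p'² − 2p₀p'cos θ
|Δp⃗|² = (2.5682e-23)² + (2.2295e-23)² − 2·2.5682e-23·2.2295e-23·cos(128°)
|Δp⃗| = 4.3147e-23 kg·m/s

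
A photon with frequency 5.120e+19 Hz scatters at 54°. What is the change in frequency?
7.470e+18 Hz (decrease)

Convert frequency to wavelength (c = 299792458 m/s):
λ₀ = c/f₀ = 299792458/5.120e+19 = 5.8553214e-12 m = 5.8553 pm

Calculate Compton shift:
Δλ = λ_C(1 - cos(54°)) = 1.0002 pm

Final wavelength:
λ' = λ₀ + Δλ = 5.8553 + 1.0002 = 6.8555 pm

Final frequency:
f' = c/λ' = 299792458/6.8554823e-12 = 4.3730323e+19 Hz

Frequency shift (decrease):
Δf = f₀ - f' = 5.120e+19 - 4.3730323e+19 = 7.470e+18 Hz

(Intermediate values are shown rounded; full precision is carried through to the final answer.)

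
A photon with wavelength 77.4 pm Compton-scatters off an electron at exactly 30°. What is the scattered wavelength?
77.7251 pm

Using the Compton formula: λ' = λ + λ_C(1 − cos θ)

For θ = 30°, cos θ = √3/2 (exact) ≈ 0.8660, so:
1 − cos 30° = 1 − (√3/2) ≈ 0.1340

Δλ = λ_C × 0.1340 = 2.4263 × 0.1340 = 0.3251 pm

λ' = 77.4 + 0.3251 = 77.7251 pm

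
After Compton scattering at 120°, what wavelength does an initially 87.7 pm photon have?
91.3395 pm

Using the Compton formula: λ' = λ + λ_C(1 − cos θ)

For θ = 120°, cos θ = -1/2 (exact) = -0.5000, so:
1 − cos 120° = 1 − (-1/2) = 1.5000

Δλ = λ_C × 1.5000 = 2.4263 × 1.5000 = 3.6395 pm

λ' = 87.7 + 3.6395 = 91.3395 pm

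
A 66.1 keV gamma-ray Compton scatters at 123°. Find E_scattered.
55.0922 keV

First convert energy to wavelength:
λ = hc/E, with hc ≈ 1239.842 keV·pm (i.e. 1239.842 eV·nm)

For E = 66.1 keV = 66100 eV:
λ = 1239.842 keV·pm / 66.1 keV
λ = 18.7571 pm

Calculate the Compton shift:
Δλ = λ_C(1 - cos(123°)) = 2.4263 × 1.5446
Δλ = 3.7478 pm

Final wavelength:
λ' = 18.7571 + 3.7478 = 22.5048 pm

Final energy:
E' = hc/λ' = 1239.842 / 22.5048 = 55.0922 keV

(Intermediate values are shown rounded; full precision is carried through to the final answer.)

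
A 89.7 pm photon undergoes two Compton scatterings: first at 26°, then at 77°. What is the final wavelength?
91.8261 pm

Apply Compton shift twice:

First scattering at θ₁ = 26°:
Δλ₁ = λ_C(1 - cos(26°))
Δλ₁ = 2.4263 × 0.1012
Δλ₁ = 0.2456 pm

After first scattering:
λ₁ = 89.7 + 0.2456 = 89.9456 pm

Second scattering at θ₂ = 77°:
Δλ₂ = λ_C(1 - cos(77°))
Δλ₂ = 2.4263 × 0.7750
Δλ₂ = 1.8805 pm

Final wavelength:
λ₂ = 89.9456 + 1.8805 = 91.8261 pm

Total shift: Δλ_total = 0.2456 + 1.8805 = 2.1261 pm

(Intermediate values are shown rounded; full precision is carried through to the final answer.)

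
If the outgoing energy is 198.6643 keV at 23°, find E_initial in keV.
205.0000 keV

Convert final energy to wavelength (hc ≈ 1239.842 keV·pm):
λ' = hc/E' = 1239.842 / 198.6643 = 6.2409 pm

Calculate the Compton shift:
Δλ = λ_C(1 - cos(23°))
Δλ = 2.4263 × (1 - cos(23°))
Δλ = 0.1929 pm

Initial wavelength:
λ = λ' - Δλ = 6.2409 - 0.1929 = 6.0480 pm

Initial energy:
E = hc/λ = 1239.842 / 6.0480 = 205.0000 keV

(Intermediate values are shown rounded; full precision is carried through to the final answer.)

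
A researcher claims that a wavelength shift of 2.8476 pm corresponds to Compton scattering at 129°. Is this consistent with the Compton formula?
No, inconsistent

Calculate the expected shift for θ = 129°:

Δλ_expected = λ_C(1 - cos(129°))
Δλ_expected = 2.4263 × (1 - cos(129°))
Δλ_expected = 2.4263 × 1.6293
Δλ_expected = 3.9532 pm

Given shift: 2.8476 pm
Expected shift: 3.9532 pm
Difference: 1.1056 pm

The values do not match. The given shift corresponds to θ ≈ 100.0°, not 129°.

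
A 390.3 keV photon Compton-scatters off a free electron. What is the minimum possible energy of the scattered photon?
154.4155 keV (at θ = 180°)

The scattered photon has minimum energy when its wavelength is maximum, i.e., when the Compton shift Δλ = λ_C(1 − cos θ) is maximum. This occurs at θ = 180° (backscattering), giving Δλ_max = 2λ_C = 4.8526 pm.

Initial wavelength: λ₀ = hc/E₀ = 3.1766 pm
Maximum final wavelength: λ'_max = λ₀ + 2λ_C = 3.1766 + 4.8526 = 8.0293 pm
Minimum final energy: E'_min = hc/λ'_max = 154.4155 keV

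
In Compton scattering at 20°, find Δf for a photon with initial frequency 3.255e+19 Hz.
5.090e+17 Hz (decrease)

Convert frequency to wavelength (c = 299792458 m/s):
λ₀ = c/f₀ = 299792458/3.255e+19 = 9.2102138e-12 m = 9.2102 pm

Calculate Compton shift:
Δλ = λ_C(1 - cos(20°)) = 0.1463 pm

Final wavelength:
λ' = λ₀ + Δλ = 9.2102 + 0.1463 = 9.3565 pm

Final frequency:
f' = c/λ' = 299792458/9.3565382e-12 = 3.2040959e+19 Hz

Frequency shift (decrease):
Δf = f₀ - f' = 3.255e+19 - 3.2040959e+19 = 5.090e+17 Hz

(Intermediate values are shown rounded; full precision is carried through to the final answer.)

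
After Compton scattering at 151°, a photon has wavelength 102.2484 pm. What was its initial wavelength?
97.7000 pm

From λ' = λ + Δλ, we have λ = λ' - Δλ

First calculate the Compton shift:
Δλ = λ_C(1 - cos θ)
Δλ = 2.4263 × (1 - cos(151°))
Δλ = 2.4263 × 1.8746
Δλ = 4.5484 pm

Initial wavelength:
λ = λ' - Δλ
λ = 102.2484 - 4.5484
λ = 97.7000 pm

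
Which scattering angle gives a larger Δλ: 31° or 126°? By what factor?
126° produces the larger shift by a factor of 11.116

Calculate both shifts using Δλ = λ_C(1 - cos θ):

For θ₁ = 31°:
Δλ₁ = 2.4263 × (1 - cos(31°))
Δλ₁ = 2.4263 × 0.1428
Δλ₁ = 0.3466 pm

For θ₂ = 126°:
Δλ₂ = 2.4263 × (1 - cos(126°))
Δλ₂ = 2.4263 × 1.5878
Δλ₂ = 3.8525 pm

The 126° angle produces the larger shift.
Ratio: 3.8525/0.3466 = 11.116

(Intermediate values are shown rounded; full precision is carried through to the final answer.)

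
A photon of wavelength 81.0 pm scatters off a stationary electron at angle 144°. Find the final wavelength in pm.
85.3892 pm

Using the Compton scattering formula:
λ' = λ + Δλ = λ + λ_C(1 - cos θ)

Given:
- Initial wavelength λ = 81.0 pm
- Scattering angle θ = 144°
- Compton wavelength λ_C ≈ 2.4263 pm

Calculate the shift:
Δλ = 2.4263 × (1 - cos(144°))
Δλ = 2.4263 × 1.8090
Δλ = 4.3892 pm

Final wavelength:
λ' = 81.0 + 4.3892 = 85.3892 pm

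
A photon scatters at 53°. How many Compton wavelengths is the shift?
0.3982 λ_C

The Compton shift formula is:
Δλ = λ_C(1 - cos θ)

Dividing both sides by λ_C:
Δλ/λ_C = 1 - cos θ

For θ = 53°:
Δλ/λ_C = 1 - cos(53°)
Δλ/λ_C = 1 - 0.6018
Δλ/λ_C = 0.3982

This means the shift is 0.3982 × λ_C = 0.9661 pm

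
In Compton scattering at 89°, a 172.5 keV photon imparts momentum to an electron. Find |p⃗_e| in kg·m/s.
1.1432e-22 kg·m/s

The electron is initially at rest, so by conservation of momentum:
p⃗_e = p⃗₀ − p⃗'  (incident photon momentum minus scattered photon momentum)

Photon momentum magnitudes (p = h/λ = E/c):
λ₀ = hc/E₀ = 7.1875 pm → p₀ = h/λ₀ = 9.2189e-23 kg·m/s
Δλ = λ_C(1 − cos 89°) = 2.3840 pm
λ' = 9.5715 pm → p' = h/λ' = 6.9227e-23 kg·m/s

The scattered photon makes angle θ = 89° with the incident direction, so by the law of cosines:
|p⃗_e|² = p₀² + p'² − 2p₀p'cos θ
|p⃗_e|² = (9.2189e-23)² + (6.9227e-23)² − 2·9.2189e-23·6.9227e-23·cos(89°)
|p⃗_e| = 1.1432e-22 kg·m/s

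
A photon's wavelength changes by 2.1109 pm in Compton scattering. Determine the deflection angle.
82.53°

From the Compton formula Δλ = λ_C(1 - cos θ), we can solve for θ:

cos θ = 1 - Δλ/λ_C

Given:
- Δλ = 2.1109 pm
- λ_C = h/(m_e·c) ≈ 2.42631024 pm

cos θ = 1 - 2.1109/2.42631024
cos θ = 1 - 0.870004
cos θ = 0.129996

θ = arccos(0.129996)
θ = 82.53°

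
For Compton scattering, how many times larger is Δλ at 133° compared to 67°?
133° produces the larger shift by a factor of 2.761

Calculate both shifts using Δλ = λ_C(1 - cos θ):

For θ₁ = 67°:
Δλ₁ = 2.4263 × (1 - cos(67°))
Δλ₁ = 2.4263 × 0.6093
Δλ₁ = 1.4783 pm

For θ₂ = 133°:
Δλ₂ = 2.4263 × (1 - cos(133°))
Δλ₂ = 2.4263 × 1.6820
Δλ₂ = 4.0810 pm

The 133° angle produces the larger shift.
Ratio: 4.0810/1.4783 = 2.761

(Intermediate values are shown rounded; full precision is carried through to the final answer.)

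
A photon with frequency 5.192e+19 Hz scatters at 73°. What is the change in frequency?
1.190e+19 Hz (decrease)

Convert frequency to wavelength (c = 299792458 m/s):
λ₀ = c/f₀ = 299792458/5.192e+19 = 5.7741228e-12 m = 5.7741 pm

Calculate Compton shift:
Δλ = λ_C(1 - cos(73°)) = 1.7169 pm

Final wavelength:
λ' = λ₀ + Δλ = 5.7741 + 1.7169 = 7.4910 pm

Final frequency:
f' = c/λ' = 299792458/7.4910486e-12 = 4.0020092e+19 Hz

Frequency shift (decrease):
Δf = f₀ - f' = 5.192e+19 - 4.0020092e+19 = 1.190e+19 Hz

(Intermediate values are shown rounded; full precision is carried through to the final answer.)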